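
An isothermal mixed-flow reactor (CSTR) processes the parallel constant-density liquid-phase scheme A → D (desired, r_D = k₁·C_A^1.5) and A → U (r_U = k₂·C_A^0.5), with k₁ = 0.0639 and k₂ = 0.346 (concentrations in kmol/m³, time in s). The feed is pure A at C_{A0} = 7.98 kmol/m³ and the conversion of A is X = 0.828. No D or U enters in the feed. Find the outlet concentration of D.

1.34 kmol/m³

Exit C_A = C_{A0}(1−X) = 7.98×0.172 = 1.373 kmol/m³.
In a CSTR the entire volume is at exit conditions, so r_D = 0.0639×1.373^1.5 = 0.1028 and r_U = 0.346×1.373^0.5 = 0.4054.
Fraction of consumed A going to D: r_D/(r_D+r_U) = 0.2022.
C_D = 0.2022·C_{A0}·X = 0.2022×7.98×0.828 = 1.34 kmol/m³.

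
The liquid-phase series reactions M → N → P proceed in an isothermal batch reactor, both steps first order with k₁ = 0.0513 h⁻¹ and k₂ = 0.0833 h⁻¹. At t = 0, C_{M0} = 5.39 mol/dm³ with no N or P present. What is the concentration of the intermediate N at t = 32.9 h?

Solving the coupled first-order balances gives C_N(t) = [k₁/(k₂−k₁)]·C_{M0}·(e^(−k₁t) − e^(−k₂t)).
e^(−k₁t) = e^(−0.0513×32.9) = e^(−1.688) = 0.1849; e^(−k₂t) = e^(−2.741) = 0.06453.
C_N = 0.0513×5.39/(0.0833−0.0513) × (0.1849−0.06453) = 8.641×0.1204 = 1.040 mol/dm³.

1.04 mol/dm³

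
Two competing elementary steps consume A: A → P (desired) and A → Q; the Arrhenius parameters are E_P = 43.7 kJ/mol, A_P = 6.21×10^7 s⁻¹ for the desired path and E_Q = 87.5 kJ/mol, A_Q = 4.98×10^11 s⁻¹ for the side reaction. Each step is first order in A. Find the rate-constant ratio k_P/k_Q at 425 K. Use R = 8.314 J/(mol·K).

30.2

With equal orders, S_{P/Q} = k_P/k_Q = (A_P/A_Q)·exp[(E_Q−E_P)/(RT)].
(E_Q−E_P)/(RT) = (87.5−43.7)×10³/(8.314×425) = 43800/3533 = 12.40.
k_P/k_Q = (6.21×10^7/4.98×10^11)·exp(12.40) = 1.247×10^-4 × 2.418×10^5 = 30.2.
Since E_P < E_Q, lowering the temperature improves selectivity toward P.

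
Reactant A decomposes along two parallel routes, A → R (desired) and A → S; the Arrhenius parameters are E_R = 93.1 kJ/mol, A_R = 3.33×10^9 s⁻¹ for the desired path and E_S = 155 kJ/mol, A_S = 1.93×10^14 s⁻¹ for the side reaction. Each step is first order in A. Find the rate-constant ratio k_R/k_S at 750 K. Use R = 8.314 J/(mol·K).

0.353

k_R/k_S = (A_R/A_S)·exp[−(E_R−E_S)/(RT)] = (A_R/A_S)·exp[(E_S−E_R)/(RT)].
(E_S−E_R)/(RT) = (155−93.1)×10³/(8.314×750) = 61900/6236 = 9.927.
k_R/k_S = (3.33×10^9/1.93×10^14)·exp(9.927) = 1.725×10^-5 × 20476 = 0.353.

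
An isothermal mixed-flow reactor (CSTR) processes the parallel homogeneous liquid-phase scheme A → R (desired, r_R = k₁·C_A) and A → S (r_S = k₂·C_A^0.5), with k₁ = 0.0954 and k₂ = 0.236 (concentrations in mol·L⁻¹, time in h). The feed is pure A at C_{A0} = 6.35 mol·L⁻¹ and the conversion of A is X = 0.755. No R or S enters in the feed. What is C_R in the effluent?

1.61 mol·L⁻¹

Exit C_A = C_{A0}(1−X) = 6.35×0.245 = 1.556 mol·L⁻¹.
Rates in a CSTR are evaluated at the outlet concentration: r_R = 0.0954×1.556 = 0.1484, r_S = 0.236×1.556^0.5 = 0.2944.
Fraction of consumed A going to R: r_R/(r_R+r_S) = 0.3352.
C_R = 0.3352·C_{A0}·X = 0.3352×6.35×0.755 = 1.61 mol·L⁻¹.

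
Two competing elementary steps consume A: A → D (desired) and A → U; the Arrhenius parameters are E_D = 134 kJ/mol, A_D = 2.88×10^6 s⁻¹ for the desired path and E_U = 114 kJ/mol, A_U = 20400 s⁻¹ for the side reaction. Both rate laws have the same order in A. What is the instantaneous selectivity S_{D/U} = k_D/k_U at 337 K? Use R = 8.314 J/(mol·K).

0.112

k_D/k_U = (A_D/A_U)·exp[−(E_D−E_U)/(RT)] = (A_D/A_U)·exp[(E_U−E_D)/(RT)].
(E_U−E_D)/(RT) = (114−134)×10³/(8.314×337) = -20000/2802 = -7.138.
k_D/k_U = (2.88×10^6/20400)·exp(-7.138) = 141.2 × 7.942×10^-4 = 0.112.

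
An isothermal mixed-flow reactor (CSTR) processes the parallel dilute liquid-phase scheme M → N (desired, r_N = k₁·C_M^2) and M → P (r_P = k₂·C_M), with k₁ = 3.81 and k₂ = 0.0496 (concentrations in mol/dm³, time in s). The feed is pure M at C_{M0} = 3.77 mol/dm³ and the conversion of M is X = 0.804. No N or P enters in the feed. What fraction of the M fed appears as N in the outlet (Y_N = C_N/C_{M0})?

0.790

Exit C_M = C_{M0}(1−X) = 3.77×0.196 = 0.7389 mol/dm³.
In a CSTR the entire volume is at exit conditions, so r_N = 3.81×0.7389^2 = 2.080 and r_P = 0.0496×0.7389 = 0.03665.
Fraction of consumed M going to N: r_N/(r_N+r_P) = 0.9827.
C_N = 0.9827·C_{M0}·X = 0.9827×3.77×0.804 = 2.98 mol/dm³; Y_N = C_N/C_{M0} = 0.790.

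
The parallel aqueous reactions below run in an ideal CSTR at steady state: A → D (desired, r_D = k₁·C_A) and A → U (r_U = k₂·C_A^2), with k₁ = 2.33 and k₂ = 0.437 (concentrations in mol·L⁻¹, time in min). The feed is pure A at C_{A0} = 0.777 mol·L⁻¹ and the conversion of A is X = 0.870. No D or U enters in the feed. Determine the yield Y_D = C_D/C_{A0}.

0.854

Exit C_A = C_{A0}(1−X) = 0.777×0.130 = 0.1010 mol·L⁻¹.
In a CSTR the entire volume is at exit conditions, so r_D = 2.33×0.1010 = 0.2354 and r_U = 0.437×0.1010^2 = 0.004459.
Fraction of consumed A going to D: r_D/(r_D+r_U) = 0.9814.
C_D = 0.9814·C_{A0}·X = 0.9814×0.777×0.870 = 0.663 mol·L⁻¹; Y_D = C_D/C_{A0} = 0.854.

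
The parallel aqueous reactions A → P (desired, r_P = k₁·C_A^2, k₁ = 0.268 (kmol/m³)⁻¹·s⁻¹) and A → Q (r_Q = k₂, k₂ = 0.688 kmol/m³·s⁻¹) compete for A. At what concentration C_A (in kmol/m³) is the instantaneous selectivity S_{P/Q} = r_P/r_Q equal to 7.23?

S_{P/Q} = (k₁/k₂)·C_A^2 ⇒ C_A = (S·k₂/k₁)^(0.5).
= (7.23×0.688/0.268)^(0.5) = (18.56)^(0.5) = 4.31 kmol/m³.

4.31 kmol/m³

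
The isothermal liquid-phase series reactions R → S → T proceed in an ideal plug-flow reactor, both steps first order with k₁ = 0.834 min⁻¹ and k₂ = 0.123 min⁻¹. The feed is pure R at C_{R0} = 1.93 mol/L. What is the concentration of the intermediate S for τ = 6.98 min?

0.953 mol/L

For first-order series with pure R initially, C_S(τ) = k₁C_{R0}/(k₂−k₁)·(e^(−k₁τ) − e^(−k₂τ)).
e^(−k₁τ) = e^(−0.834×6.98) = e^(−5.821) = 0.002964; e^(−k₂τ) = e^(−0.8585) = 0.4238.
C_S = 0.834×1.93/(0.123−0.834) × (0.002964−0.4238) = (-2.264)×(-0.4208) = 0.9527 mol/L.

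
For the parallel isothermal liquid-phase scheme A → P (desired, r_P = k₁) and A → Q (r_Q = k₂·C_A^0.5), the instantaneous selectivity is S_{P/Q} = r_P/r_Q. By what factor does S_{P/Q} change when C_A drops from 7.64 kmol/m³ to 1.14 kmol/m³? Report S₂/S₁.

2.59

S_{P/Q} = (k₁/k₂)·C_A^-0.5, so S₂/S₁ = (C_{A,2}/C_{A,1})^-0.5.
= (1.14/7.64)^(-0.5) = (0.1492)^(-0.5) = 2.59.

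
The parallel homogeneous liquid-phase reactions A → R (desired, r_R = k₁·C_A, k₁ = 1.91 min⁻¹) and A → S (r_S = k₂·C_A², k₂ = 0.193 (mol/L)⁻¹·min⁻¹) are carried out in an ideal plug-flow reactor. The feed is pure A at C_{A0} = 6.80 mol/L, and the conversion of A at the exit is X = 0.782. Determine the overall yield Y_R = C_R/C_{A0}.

C_A = C_{A0}(1−X) = 1.482 mol/L.
Along a PFR/batch, dC_R/dC_A = −r_R/(r_R+r_S) = −k₁/(k₁+k₂·C_A).
Integrating from C_{A0} to C_A: C_R = (1.91/0.193)·ln[(1.91+0.193·6.80)/(1.91+0.193·1.48)] = 9.896·ln(3.222/2.196) = 3.795 mol/L.
Y_R = C_R/C_{A0} = 3.795/6.80 = 0.558.

0.558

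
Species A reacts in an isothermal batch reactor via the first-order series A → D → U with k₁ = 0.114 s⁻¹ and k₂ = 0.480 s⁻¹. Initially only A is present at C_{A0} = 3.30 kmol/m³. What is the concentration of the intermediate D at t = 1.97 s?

For first-order series with pure A initially, C_D(t) = k₁C_{A0}/(k₂−k₁)·(e^(−k₁t) − e^(−k₂t)).
e^(−k₁t) = e^(−0.114×1.97) = e^(−0.2246) = 0.7989; e^(−k₂t) = e^(−0.9456) = 0.3884.
C_D = 0.114×3.30/(0.480−0.114) × (0.7989−0.3884) = 1.028×0.4104 = 0.4218 kmol/m³.

0.422 kmol/m³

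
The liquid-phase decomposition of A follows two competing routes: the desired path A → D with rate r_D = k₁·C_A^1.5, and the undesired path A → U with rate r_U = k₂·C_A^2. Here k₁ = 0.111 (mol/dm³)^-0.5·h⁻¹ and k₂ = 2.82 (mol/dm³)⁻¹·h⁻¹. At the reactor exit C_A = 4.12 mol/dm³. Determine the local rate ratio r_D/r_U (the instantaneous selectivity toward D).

S_{D/U} = r_D/r_U = (k₁·C_A^1.5)/(k₂·C_A^2) = (k₁/k₂)·C_A^-0.5.
= (0.111×4.120^1.5) / (2.82×4.120^2) = 0.9283/47.87 = 0.0194.

0.0194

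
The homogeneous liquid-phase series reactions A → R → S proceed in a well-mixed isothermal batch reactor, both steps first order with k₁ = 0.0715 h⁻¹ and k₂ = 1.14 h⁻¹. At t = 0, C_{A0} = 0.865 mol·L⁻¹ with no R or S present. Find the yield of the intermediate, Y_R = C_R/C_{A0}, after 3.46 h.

For first-order series with pure A initially, C_R(t) = k₁C_{A0}/(k₂−k₁)·(e^(−k₁t) − e^(−k₂t)).
e^(−k₁t) = e^(−0.0715×3.46) = e^(−0.2474) = 0.7808; e^(−k₂t) = e^(−3.944) = 0.01936.
C_R = 0.0715×0.865/(1.14−0.0715) × (0.7808−0.01936) = 0.05788×0.7615 = 0.04408 mol·L⁻¹.
Y_R = C_R/C_{A0} = 0.04408/0.865 = 0.0510.

0.0510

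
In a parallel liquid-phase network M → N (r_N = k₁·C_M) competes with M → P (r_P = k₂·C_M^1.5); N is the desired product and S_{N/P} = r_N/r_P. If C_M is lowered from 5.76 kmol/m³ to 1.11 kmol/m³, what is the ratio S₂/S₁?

S_{N/P} = (k₁/k₂)·C_M^-0.5, so S₂/S₁ = (C_{M,2}/C_{M,1})^-0.5.
= (1.11/5.76)^(-0.5) = (0.1927)^(-0.5) = 2.28.
Selectivity toward N rises as C_M falls — low-concentration operation is favoured.

2.28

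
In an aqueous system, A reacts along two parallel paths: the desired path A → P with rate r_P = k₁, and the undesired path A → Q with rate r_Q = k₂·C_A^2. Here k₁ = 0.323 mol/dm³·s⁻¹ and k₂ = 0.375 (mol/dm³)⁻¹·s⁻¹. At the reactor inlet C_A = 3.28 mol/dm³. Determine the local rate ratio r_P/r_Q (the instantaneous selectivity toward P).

0.0801

S_{P/Q} = r_P/r_Q = (k₁)/(k₂·C_A^2) = (k₁/k₂)·C_A^-2.
= (0.323) / (0.375×3.280^2) = 0.3230/4.034 = 0.0801.
The undesired path is higher order in A, so low C_A (CSTR or dilute feed) favours P.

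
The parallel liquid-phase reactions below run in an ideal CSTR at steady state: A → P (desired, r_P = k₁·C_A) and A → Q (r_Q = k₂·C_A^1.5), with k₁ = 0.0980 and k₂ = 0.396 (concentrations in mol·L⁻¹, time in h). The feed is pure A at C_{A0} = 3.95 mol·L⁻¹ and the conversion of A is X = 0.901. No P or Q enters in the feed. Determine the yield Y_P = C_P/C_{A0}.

0.255

Exit C_A = C_{A0}(1−X) = 3.95×0.0990 = 0.3910 mol·L⁻¹.
A CSTR operates uniformly at the exit composition, giving r_P = 0.03832 and r_Q = 0.09684 (each k·C_A^n at C_A = 0.3910).
Fraction of consumed A going to P: r_P/(r_P+r_Q) = 0.2835.
C_P = 0.2835·C_{A0}·X = 0.2835×3.95×0.901 = 1.01 mol·L⁻¹; Y_P = C_P/C_{A0} = 0.255.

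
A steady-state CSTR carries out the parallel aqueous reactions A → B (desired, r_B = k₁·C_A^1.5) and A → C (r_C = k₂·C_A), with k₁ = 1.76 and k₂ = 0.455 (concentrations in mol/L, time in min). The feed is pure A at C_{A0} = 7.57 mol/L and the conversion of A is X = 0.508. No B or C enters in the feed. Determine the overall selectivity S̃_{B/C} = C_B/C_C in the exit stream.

7.47

Exit C_A = C_{A0}(1−X) = 7.57×0.492 = 3.724 mol/L.
A CSTR operates uniformly at the exit composition, giving r_B = 12.65 and r_C = 1.695 (each k·C_A^n at C_A = 3.724).
Overall selectivity = C_B/C_C = r_Bτ/(r_Cτ) = r_B/r_C = 7.47.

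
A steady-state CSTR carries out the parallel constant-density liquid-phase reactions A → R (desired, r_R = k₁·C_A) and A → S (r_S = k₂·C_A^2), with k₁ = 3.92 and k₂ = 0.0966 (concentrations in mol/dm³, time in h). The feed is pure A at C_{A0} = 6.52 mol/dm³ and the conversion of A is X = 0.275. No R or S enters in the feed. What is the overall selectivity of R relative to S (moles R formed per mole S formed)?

8.58

Exit C_A = C_{A0}(1−X) = 6.52×0.725 = 4.727 mol/dm³.
In a CSTR the entire volume is at exit conditions, so r_R = 3.92×4.727 = 18.53 and r_S = 0.0966×4.727^2 = 2.158.
Overall selectivity = C_R/C_S = r_Rτ/(r_Sτ) = r_R/r_S = 8.58.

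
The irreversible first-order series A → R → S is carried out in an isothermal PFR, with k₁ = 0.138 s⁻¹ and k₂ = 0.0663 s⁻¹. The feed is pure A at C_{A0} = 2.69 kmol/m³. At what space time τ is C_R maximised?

10.2 s

For first-order series the maximum of C_R occurs at τ_opt = ln(k₂/k₁)/(k₂−k₁).
= ln(0.0663/0.138)/(0.0663−0.138) = ln(0.4804)/-0.07170 = -0.7331/-0.07170 = 10.2 s.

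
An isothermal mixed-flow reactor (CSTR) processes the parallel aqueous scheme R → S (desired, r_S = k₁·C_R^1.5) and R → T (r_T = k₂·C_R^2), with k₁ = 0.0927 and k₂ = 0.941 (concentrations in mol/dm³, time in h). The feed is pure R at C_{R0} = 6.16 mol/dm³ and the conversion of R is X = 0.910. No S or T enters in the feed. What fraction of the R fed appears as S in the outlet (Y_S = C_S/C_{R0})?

Exit C_R = C_{R0}(1−X) = 6.16×0.0900 = 0.5544 mol/dm³.
A CSTR operates uniformly at the exit composition, giving r_S = 0.03827 and r_T = 0.2892 (each k·C_R^n at C_R = 0.5544).
Fraction of consumed R going to S: r_S/(r_S+r_T) = 0.1168.
C_S = 0.1168·C_{R0}·X = 0.1168×6.16×0.910 = 0.655 mol/dm³; Y_S = C_S/C_{R0} = 0.106.

0.106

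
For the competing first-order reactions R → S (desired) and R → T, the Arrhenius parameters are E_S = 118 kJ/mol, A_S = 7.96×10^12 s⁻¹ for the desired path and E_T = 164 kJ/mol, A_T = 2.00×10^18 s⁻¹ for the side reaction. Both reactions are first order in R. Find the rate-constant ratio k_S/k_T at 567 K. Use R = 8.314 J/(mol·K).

0.0688

Since both paths have the same order in R, the concentration cancels and S_{S/T} = k_S/k_T = (A_S/A_T)·exp[(E_T−E_S)/(RT)].
(E_T−E_S)/(RT) = (164−118)×10³/(8.314×567) = 46000/4714 = 9.758.
k_S/k_T = (7.96×10^12/2.00×10^18)·exp(9.758) = 3.980×10^-6 × 17294 = 0.0688.
Since E_S < E_T, lowering the temperature improves selectivity toward S.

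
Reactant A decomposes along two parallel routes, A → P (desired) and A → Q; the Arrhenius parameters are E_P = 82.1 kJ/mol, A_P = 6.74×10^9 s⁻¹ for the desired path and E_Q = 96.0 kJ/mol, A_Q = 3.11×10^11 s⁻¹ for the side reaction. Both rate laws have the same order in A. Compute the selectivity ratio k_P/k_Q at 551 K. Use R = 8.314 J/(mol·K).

Since both paths have the same order in A, the concentration cancels and S_{P/Q} = k_P/k_Q = (A_P/A_Q)·exp[(E_Q−E_P)/(RT)].
(E_Q−E_P)/(RT) = (96.0−82.1)×10³/(8.314×551) = 13900/4581 = 3.034.
k_P/k_Q = (6.74×10^9/3.11×10^11)·exp(3.034) = 0.02167 × 20.79 = 0.450.

0.450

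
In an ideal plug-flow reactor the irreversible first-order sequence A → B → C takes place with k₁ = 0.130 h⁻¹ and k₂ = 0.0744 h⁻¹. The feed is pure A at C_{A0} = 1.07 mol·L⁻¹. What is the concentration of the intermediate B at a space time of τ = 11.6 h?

The intermediate concentration in a first-order A→B→C sequence is C_B = k₁C_{A0}(e^(−k₁τ) − e^(−k₂τ))/(k₂−k₁).
e^(−k₁τ) = e^(−0.130×11.6) = e^(−1.508) = 0.2214; e^(−k₂τ) = e^(−0.8630) = 0.4219.
C_B = 0.130×1.07/(0.0744−0.130) × (0.2214−0.4219) = (-2.502)×(-0.2005) = 0.5017 mol·L⁻¹.

0.502 mol·L⁻¹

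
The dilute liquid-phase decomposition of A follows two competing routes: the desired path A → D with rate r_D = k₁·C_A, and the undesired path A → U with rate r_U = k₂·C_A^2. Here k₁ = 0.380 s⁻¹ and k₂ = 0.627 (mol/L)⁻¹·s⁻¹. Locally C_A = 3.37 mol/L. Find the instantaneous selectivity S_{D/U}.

0.180

S_{D/U} = r_D/r_U = (k₁·C_A)/(k₂·C_A^2) = (k₁/k₂)·C_A⁻¹.
= (0.380×3.370) / (0.627×3.370^2) = 1.281/7.121 = 0.180.
The undesired path is higher order in A, so low C_A (CSTR or dilute feed) favours D.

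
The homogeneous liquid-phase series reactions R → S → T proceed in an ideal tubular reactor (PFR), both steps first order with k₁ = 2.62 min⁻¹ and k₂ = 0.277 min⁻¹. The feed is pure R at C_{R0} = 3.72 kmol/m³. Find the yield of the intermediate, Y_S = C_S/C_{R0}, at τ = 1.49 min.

0.718

The intermediate concentration in a first-order A→B→C sequence is C_S = k₁C_{R0}(e^(−k₁τ) − e^(−k₂τ))/(k₂−k₁).
e^(−k₁τ) = e^(−2.62×1.49) = e^(−3.904) = 0.02017; e^(−k₂τ) = e^(−0.4127) = 0.6618.
C_S = 2.62×3.72/(0.277−2.62) × (0.02017−0.6618) = (-4.160)×(-0.6417) = 2.669 kmol/m³.
Y_S = C_S/C_{R0} = 2.669/3.72 = 0.718.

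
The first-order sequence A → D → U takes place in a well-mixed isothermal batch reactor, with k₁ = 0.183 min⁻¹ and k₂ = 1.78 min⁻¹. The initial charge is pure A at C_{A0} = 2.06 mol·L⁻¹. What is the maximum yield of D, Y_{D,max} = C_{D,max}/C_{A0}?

For a first-order series the maximum intermediate yield is C_{D,max}/C_{A0} = (k₁/k₂)^[k₂/(k₂−k₁)].
= (0.183/1.78)^(1.78/(1.78−0.183)) = (0.1028)^(1.115) = 0.07922.

0.0792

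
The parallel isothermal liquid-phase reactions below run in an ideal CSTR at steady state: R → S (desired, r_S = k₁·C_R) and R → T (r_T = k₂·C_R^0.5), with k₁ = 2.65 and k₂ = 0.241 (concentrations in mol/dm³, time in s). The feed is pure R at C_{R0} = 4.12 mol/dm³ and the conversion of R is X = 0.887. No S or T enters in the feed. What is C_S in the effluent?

3.22 mol/dm³

Exit C_R = C_{R0}(1−X) = 4.12×0.113 = 0.4656 mol/dm³.
In a CSTR the entire volume is at exit conditions, so r_S = 2.65×0.4656 = 1.234 and r_T = 0.241×0.4656^0.5 = 0.1644.
Fraction of consumed R going to S: r_S/(r_S+r_T) = 0.8824.
C_S = 0.8824·C_{R0}·X = 0.8824×4.12×0.887 = 3.22 mol/dm³.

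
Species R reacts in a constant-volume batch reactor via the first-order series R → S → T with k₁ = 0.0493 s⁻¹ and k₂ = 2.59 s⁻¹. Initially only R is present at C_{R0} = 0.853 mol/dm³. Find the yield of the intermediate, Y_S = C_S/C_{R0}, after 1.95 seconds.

0.0175

Solving the coupled first-order balances gives C_S(t) = [k₁/(k₂−k₁)]·C_{R0}·(e^(−k₁t) − e^(−k₂t)).
e^(−k₁t) = e^(−0.0493×1.95) = e^(−0.09613) = 0.9083; e^(−k₂t) = e^(−5.050) = 0.006406.
C_S = 0.0493×0.853/(2.59−0.0493) × (0.9083−0.006406) = 0.01655×0.9019 = 0.01493 mol/dm³.
Y_S = C_S/C_{R0} = 0.01493/0.853 = 0.0175.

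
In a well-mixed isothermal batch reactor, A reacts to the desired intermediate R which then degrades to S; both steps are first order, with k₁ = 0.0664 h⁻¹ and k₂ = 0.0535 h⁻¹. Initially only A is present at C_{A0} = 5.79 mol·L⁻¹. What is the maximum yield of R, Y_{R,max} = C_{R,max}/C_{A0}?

0.408

For a first-order series the maximum intermediate yield is C_{R,max}/C_{A0} = (k₁/k₂)^[k₂/(k₂−k₁)].
= (0.0664/0.0535)^(0.0535/(0.0535−0.0664)) = (1.241)^(-4.147) = 0.4082.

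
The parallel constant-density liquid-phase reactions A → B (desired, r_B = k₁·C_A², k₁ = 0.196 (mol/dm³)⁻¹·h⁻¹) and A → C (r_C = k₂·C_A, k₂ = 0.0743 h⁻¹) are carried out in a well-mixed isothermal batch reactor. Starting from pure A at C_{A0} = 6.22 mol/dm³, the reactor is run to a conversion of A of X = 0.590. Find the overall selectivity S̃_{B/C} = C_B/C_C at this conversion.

10.9

C_A = C_{A0}(1−X) = 2.550 mol/dm³.
Along a PFR/batch, dC_C/dC_A = −r_C/(r_B+r_C) = −k₂/(k₂+k₁·C_A).
Integrating from C_{A0} to C_A: C_C = (0.0743/0.196)·ln[(0.0743+0.196·6.22)/(0.0743+0.196·2.55)] = 0.3791·ln(1.293/0.5741) = 0.3079 mol/dm³.
Then C_B = (C_{A0}−C_A) − C_C = 3.670 − 0.3079 = 3.362 mol/dm³.
S̃_{B/C} = C_B/C_C = 3.362/0.3079 = 10.9.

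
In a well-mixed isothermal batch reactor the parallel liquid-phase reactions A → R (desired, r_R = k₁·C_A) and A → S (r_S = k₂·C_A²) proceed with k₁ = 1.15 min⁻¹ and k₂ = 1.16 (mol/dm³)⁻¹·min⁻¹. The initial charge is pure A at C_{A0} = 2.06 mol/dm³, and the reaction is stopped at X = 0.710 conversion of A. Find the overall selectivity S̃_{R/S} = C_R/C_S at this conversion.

0.793

C_A = C_{A0}(1−X) = 0.5974 mol/dm³.
Along a PFR/batch, dC_R/dC_A = −r_R/(r_R+r_S) = −k₁/(k₁+k₂·C_A).
Integrating from C_{A0} to C_A: C_R = (1.15/1.16)·ln[(1.15+1.16·2.06)/(1.15+1.16·0.597)] = 0.9914·ln(3.540/1.843) = 0.6470 mol/dm³.
C_S = (C_{A0}−C_A)−C_R = 0.8156 mol/dm³; S̃_{R/S} = 0.6470/0.8156 = 0.793.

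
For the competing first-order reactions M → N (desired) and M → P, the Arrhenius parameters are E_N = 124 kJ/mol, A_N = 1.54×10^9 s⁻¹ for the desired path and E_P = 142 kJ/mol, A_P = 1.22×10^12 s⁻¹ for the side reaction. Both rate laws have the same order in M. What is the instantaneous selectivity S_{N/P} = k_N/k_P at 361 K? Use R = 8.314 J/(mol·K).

0.508

k_N/k_P = (A_N/A_P)·exp[−(E_N−E_P)/(RT)] = (A_N/A_P)·exp[(E_P−E_N)/(RT)].
(E_P−E_N)/(RT) = (142−124)×10³/(8.314×361) = 18000/3001 = 5.997.
k_N/k_P = (1.54×10^9/1.22×10^12)·exp(5.997) = 0.001262 × 402.3 = 0.508.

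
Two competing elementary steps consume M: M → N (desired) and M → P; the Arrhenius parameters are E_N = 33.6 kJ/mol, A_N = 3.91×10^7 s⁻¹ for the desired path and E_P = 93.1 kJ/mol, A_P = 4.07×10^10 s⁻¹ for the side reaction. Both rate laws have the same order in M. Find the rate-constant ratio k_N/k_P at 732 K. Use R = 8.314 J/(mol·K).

16.9

Since both paths have the same order in M, the concentration cancels and S_{N/P} = k_N/k_P = (A_N/A_P)·exp[(E_P−E_N)/(RT)].
(E_P−E_N)/(RT) = (93.1−33.6)×10³/(8.314×732) = 59500/6086 = 9.777.
k_N/k_P = (3.91×10^7/4.07×10^10)·exp(9.777) = 9.607×10^-4 × 17620 = 16.9.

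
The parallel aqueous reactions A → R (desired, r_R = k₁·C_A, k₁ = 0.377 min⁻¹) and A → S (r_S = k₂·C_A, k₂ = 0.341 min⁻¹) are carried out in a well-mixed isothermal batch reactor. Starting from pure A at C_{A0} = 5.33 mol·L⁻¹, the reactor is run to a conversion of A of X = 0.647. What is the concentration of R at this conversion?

C_A = C_{A0}(1−X) = 1.881 mol·L⁻¹.
Both paths are first order in A, so the instantaneous fraction to R is constant: dC_R/d(−C_A) = k₁/(k₁+k₂) = 0.5251.
C_R = 0.5251·(C_{A0}−C_A) = 0.5251×3.449 = 1.81 mol·L⁻¹.

1.81 mol·L⁻¹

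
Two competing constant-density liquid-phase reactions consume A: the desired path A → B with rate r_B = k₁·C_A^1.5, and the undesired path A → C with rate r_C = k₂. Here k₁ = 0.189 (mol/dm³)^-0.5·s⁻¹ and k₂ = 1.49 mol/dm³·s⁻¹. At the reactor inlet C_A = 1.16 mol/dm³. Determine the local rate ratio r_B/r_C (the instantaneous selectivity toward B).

S_{B/C} = r_B/r_C = (k₁·C_A^1.5)/(k₂) = (k₁/k₂)·C_A^1.5.
= (0.189×1.160^1.5) / (1.49) = 0.2361/1.490 = 0.158.
Since the desired path is higher order in A, keeping C_A high (PFR or concentrated feed) favours B.

0.158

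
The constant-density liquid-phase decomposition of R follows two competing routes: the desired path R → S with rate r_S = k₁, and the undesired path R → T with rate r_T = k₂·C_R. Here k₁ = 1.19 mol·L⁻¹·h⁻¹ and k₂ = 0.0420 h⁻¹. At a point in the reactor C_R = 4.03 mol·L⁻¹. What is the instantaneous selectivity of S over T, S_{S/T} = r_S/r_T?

7.03

S_{S/T} = r_S/r_T = (k₁)/(k₂·C_R) = (k₁/k₂)·C_R⁻¹.
= (1.19) / (0.0420×4.030) = 1.190/0.1693 = 7.03.
The undesired path is higher order in R, so low C_R (CSTR or dilute feed) favours S.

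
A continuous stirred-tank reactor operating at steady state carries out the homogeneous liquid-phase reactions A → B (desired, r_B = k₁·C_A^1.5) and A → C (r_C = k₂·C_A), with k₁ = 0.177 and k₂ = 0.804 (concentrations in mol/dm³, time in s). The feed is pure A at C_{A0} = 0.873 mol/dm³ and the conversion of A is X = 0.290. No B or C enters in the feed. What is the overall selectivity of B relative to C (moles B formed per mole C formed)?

0.173

Exit C_A = C_{A0}(1−X) = 0.873×0.710 = 0.6198 mol/dm³.
Rates in a CSTR are evaluated at the outlet concentration: r_B = 0.177×0.6198^1.5 = 0.08637, r_C = 0.804×0.6198 = 0.4983.
Overall selectivity = C_B/C_C = r_Bτ/(r_Cτ) = r_B/r_C = 0.173.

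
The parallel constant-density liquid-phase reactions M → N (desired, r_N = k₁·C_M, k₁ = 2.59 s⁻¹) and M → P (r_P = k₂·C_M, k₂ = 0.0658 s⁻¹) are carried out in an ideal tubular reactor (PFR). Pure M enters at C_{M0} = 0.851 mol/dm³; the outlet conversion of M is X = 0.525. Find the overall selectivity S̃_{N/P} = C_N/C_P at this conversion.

39.4

C_M = C_{M0}(1−X) = 0.4042 mol/dm³.
Both paths are first order in M, so the instantaneous fraction to N is constant: dC_N/d(−C_M) = k₁/(k₁+k₂) = 0.9752.
C_N = 0.9752·(C_{M0}−C_M) = 0.9752×0.4468 = 0.436 mol/dm³.
C_P = (C_{M0}−C_M)−C_N = 0.01107 mol/dm³; S̃_{N/P} = 0.4357/0.01107 = 39.4.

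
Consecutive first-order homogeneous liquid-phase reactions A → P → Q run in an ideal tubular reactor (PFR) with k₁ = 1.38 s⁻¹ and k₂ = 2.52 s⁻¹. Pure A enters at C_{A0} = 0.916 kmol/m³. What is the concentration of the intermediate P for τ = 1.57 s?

The intermediate concentration in a first-order A→B→C sequence is C_P = k₁C_{A0}(e^(−k₁τ) − e^(−k₂τ))/(k₂−k₁).
e^(−k₁τ) = e^(−1.38×1.57) = e^(−2.167) = 0.1146; e^(−k₂τ) = e^(−3.956) = 0.01913.
C_P = 1.38×0.916/(2.52−1.38) × (0.1146−0.01913) = 1.109×0.09543 = 0.1058 kmol/m³.

0.106 kmol/m³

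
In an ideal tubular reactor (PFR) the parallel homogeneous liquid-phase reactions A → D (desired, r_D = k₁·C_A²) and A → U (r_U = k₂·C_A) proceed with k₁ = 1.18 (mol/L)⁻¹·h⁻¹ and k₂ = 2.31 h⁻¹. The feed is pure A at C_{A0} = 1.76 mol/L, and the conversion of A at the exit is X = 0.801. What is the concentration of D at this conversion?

C_A = C_{A0}(1−X) = 0.3502 mol/L.
Along a PFR/batch, dC_U/dC_A = −r_U/(r_D+r_U) = −k₂/(k₂+k₁·C_A).
Integrating from C_{A0} to C_A: C_U = (2.31/1.18)·ln[(2.31+1.18·1.76)/(2.31+1.18·0.350)] = 1.958·ln(4.387/2.723) = 0.9333 mol/L.
Then C_D = (C_{A0}−C_A) − C_U = 1.410 − 0.9333 = 0.4764 mol/L.

0.476 mol/L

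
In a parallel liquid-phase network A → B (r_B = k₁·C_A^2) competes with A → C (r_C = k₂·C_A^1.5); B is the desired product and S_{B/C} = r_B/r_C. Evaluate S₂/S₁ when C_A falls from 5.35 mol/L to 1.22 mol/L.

S_{B/C} = (k₁/k₂)·C_A^0.5, so S₂/S₁ = (C_{A,2}/C_{A,1})^0.5.
= (1.22/5.35)^0.5 = (0.2280)^0.5 = 0.478.
Selectivity toward B falls as C_A falls — high-concentration operation is favoured.

0.478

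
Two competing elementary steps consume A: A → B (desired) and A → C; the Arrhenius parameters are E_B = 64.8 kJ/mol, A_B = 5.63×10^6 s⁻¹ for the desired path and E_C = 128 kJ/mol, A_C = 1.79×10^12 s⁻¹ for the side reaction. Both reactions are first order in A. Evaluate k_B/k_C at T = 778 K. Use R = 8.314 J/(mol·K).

0.0551

k_B/k_C = (A_B/A_C)·exp[−(E_B−E_C)/(RT)] = (A_B/A_C)·exp[(E_C−E_B)/(RT)].
(E_C−E_B)/(RT) = (128−64.8)×10³/(8.314×778) = 63200/6468 = 9.771.
k_B/k_C = (5.63×10^6/1.79×10^12)·exp(9.771) = 3.145×10^-6 × 17514 = 0.0551.
Since E_B < E_C, lowering the temperature improves selectivity toward B.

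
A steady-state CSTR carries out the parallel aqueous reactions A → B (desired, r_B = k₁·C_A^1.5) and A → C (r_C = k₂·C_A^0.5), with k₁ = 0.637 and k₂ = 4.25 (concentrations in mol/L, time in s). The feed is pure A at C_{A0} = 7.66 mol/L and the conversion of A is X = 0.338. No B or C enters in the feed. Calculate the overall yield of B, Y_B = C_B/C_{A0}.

0.146

Exit C_A = C_{A0}(1−X) = 7.66×0.662 = 5.071 mol/L.
A CSTR operates uniformly at the exit composition, giving r_B = 7.274 and r_C = 9.570 (each k·C_A^n at C_A = 5.071).
Fraction of consumed A going to B: r_B/(r_B+r_C) = 0.4318.
C_B = 0.4318·C_{A0}·X = 0.4318×7.66×0.338 = 1.12 mol/L; Y_B = C_B/C_{A0} = 0.146.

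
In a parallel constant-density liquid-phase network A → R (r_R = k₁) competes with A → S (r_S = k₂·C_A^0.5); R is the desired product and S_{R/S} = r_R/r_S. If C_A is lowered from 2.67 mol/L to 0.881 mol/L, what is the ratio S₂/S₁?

1.74

S_{R/S} = (k₁/k₂)·C_A^-0.5, so S₂/S₁ = (C_{A,2}/C_{A,1})^-0.5.
= (0.881/2.67)^(-0.5) = (0.3300)^(-0.5) = 1.74.
Selectivity toward R rises as C_A falls — low-concentration operation is favoured.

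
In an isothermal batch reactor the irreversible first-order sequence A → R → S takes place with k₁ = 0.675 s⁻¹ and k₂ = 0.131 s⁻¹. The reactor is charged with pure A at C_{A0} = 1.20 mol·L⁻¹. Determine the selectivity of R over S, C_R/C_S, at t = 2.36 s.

4.77

For first-order series with pure A initially, C_R(t) = k₁C_{A0}/(k₂−k₁)·(e^(−k₁t) − e^(−k₂t)).
e^(−k₁t) = e^(−0.675×2.36) = e^(−1.593) = 0.2033; e^(−k₂t) = e^(−0.3092) = 0.7341.
C_R = 0.675×1.20/(0.131−0.675) × (0.2033−0.7341) = (-1.489)×(-0.5307) = 0.7903 mol·L⁻¹.
C_A = C_{A0}e^(−k₁t) = 0.2440 mol·L⁻¹, so C_S = C_{A0}−C_A−C_R = 0.1658 mol·L⁻¹; C_R/C_S = 4.77.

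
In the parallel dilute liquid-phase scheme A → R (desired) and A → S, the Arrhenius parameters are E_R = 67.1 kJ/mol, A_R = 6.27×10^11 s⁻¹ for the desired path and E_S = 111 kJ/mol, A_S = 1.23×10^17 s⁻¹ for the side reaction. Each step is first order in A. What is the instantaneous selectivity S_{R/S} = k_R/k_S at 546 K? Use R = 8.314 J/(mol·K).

0.0808

Since both paths have the same order in A, the concentration cancels and S_{R/S} = k_R/k_S = (A_R/A_S)·exp[(E_S−E_R)/(RT)].
(E_S−E_R)/(RT) = (111−67.1)×10³/(8.314×546) = 43900/4539 = 9.671.
k_R/k_S = (6.27×10^11/1.23×10^17)·exp(9.671) = 5.098×10^-6 × 15848 = 0.0808.
Since E_R < E_S, lowering the temperature improves selectivity toward R.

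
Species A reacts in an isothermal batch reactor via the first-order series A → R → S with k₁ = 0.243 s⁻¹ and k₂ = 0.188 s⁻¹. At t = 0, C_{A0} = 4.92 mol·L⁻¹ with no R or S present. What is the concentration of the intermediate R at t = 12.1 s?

1.09 mol·L⁻¹

For first-order series with pure A initially, C_R(t) = k₁C_{A0}/(k₂−k₁)·(e^(−k₁t) − e^(−k₂t)).
e^(−k₁t) = e^(−0.243×12.1) = e^(−2.940) = 0.05285; e^(−k₂t) = e^(−2.275) = 0.1028.
C_R = 0.243×4.92/(0.188−0.243) × (0.05285−0.1028) = (-21.74)×(-0.04997) = 1.086 mol·L⁻¹.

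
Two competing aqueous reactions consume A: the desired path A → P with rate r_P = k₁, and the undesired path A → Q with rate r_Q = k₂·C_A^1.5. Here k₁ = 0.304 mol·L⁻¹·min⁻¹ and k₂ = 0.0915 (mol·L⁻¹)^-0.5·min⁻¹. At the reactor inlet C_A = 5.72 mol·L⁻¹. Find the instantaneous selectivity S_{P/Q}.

S_{P/Q} = r_P/r_Q = (k₁)/(k₂·C_A^1.5) = (k₁/k₂)·C_A^-1.5.
= (0.304) / (0.0915×5.720^1.5) = 0.3040/1.252 = 0.243.

0.243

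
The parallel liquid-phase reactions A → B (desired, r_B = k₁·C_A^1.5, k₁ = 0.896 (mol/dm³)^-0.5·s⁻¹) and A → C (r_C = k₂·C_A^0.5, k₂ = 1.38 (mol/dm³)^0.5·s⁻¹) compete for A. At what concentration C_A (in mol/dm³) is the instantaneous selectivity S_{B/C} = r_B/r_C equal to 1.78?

S_{B/C} = (k₁/k₂)·C_A ⇒ C_A = S·k₂/k₁.
= 1.78×1.38/0.896 = 2.74 mol/dm³.

2.74 mol/dm³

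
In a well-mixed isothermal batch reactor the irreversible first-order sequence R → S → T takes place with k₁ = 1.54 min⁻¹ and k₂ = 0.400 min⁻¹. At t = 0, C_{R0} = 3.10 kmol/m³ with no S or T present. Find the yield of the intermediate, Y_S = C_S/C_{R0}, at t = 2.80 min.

0.423

For first-order series with pure R initially, C_S(t) = k₁C_{R0}/(k₂−k₁)·(e^(−k₁t) − e^(−k₂t)).
e^(−k₁t) = e^(−1.54×2.80) = e^(−4.312) = 0.01341; e^(−k₂t) = e^(−1.120) = 0.3263.
C_S = 1.54×3.10/(0.400−1.54) × (0.01341−0.3263) = (-4.188)×(-0.3129) = 1.310 kmol/m³.
Y_S = C_S/C_{R0} = 1.310/3.10 = 0.423.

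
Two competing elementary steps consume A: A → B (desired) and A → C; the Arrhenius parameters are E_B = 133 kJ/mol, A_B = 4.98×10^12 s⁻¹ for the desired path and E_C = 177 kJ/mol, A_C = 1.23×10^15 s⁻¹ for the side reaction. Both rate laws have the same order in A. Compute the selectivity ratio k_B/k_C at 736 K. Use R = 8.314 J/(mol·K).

k_B/k_C = (A_B/A_C)·exp[−(E_B−E_C)/(RT)] = (A_B/A_C)·exp[(E_C−E_B)/(RT)].
(E_C−E_B)/(RT) = (177−133)×10³/(8.314×736) = 44000/6119 = 7.191.
k_B/k_C = (4.98×10^12/1.23×10^15)·exp(7.191) = 0.004049 × 1327 = 5.37.
Since E_B < E_C, lowering the temperature improves selectivity toward B.

5.37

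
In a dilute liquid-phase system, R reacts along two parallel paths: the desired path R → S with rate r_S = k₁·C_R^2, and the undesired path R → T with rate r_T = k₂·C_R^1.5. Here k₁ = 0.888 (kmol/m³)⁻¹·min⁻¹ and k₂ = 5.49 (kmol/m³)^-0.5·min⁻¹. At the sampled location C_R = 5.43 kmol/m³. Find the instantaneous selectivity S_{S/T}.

S_{S/T} = r_S/r_T = (k₁·C_R^2)/(k₂·C_R^1.5) = (k₁/k₂)·C_R^0.5.
= (0.888×5.430^2) / (5.49×5.430^1.5) = 26.18/69.47 = 0.377.

0.377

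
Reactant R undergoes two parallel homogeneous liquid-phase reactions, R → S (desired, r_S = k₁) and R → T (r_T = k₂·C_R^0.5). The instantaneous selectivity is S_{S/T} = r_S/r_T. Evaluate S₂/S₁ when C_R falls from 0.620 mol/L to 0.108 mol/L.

2.40

S_{S/T} = (k₁/k₂)·C_R^-0.5, so S₂/S₁ = (C_{R,2}/C_{R,1})^-0.5.
= (0.108/0.620)^(-0.5) = (0.1742)^(-0.5) = 2.40.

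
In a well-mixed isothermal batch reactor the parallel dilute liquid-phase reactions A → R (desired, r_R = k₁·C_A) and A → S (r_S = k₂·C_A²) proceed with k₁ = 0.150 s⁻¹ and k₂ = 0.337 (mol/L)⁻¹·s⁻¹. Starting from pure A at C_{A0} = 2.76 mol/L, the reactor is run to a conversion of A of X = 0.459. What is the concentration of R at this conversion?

0.224 mol/L

C_A = C_{A0}(1−X) = 1.493 mol/L.
Along a PFR/batch, dC_R/dC_A = −r_R/(r_R+r_S) = −k₁/(k₁+k₂·C_A).
Integrating from C_{A0} to C_A: C_R = (0.150/0.337)·ln[(0.150+0.337·2.76)/(0.150+0.337·1.49)] = 0.4451·ln(1.080/0.6532) = 0.2239 mol/L.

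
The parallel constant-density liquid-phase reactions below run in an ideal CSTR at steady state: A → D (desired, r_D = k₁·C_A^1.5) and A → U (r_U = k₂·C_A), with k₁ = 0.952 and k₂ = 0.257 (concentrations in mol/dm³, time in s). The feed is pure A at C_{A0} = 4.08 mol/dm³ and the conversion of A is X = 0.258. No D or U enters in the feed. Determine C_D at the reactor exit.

0.911 mol/dm³

Exit C_A = C_{A0}(1−X) = 4.08×0.742 = 3.027 mol/dm³.
Rates in a CSTR are evaluated at the outlet concentration: r_D = 0.952×3.027^1.5 = 5.015, r_U = 0.257×3.027 = 0.7780.
Fraction of consumed A going to D: r_D/(r_D+r_U) = 0.8657.
C_D = 0.8657·C_{A0}·X = 0.8657×4.08×0.258 = 0.911 mol/dm³.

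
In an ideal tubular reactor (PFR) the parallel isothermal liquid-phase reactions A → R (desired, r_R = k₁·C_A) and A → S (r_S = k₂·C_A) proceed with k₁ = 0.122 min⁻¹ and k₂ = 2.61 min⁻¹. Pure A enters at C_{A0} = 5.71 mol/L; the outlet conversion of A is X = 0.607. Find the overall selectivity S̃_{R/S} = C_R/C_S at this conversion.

C_A = C_{A0}(1−X) = 2.244 mol/L.
Both paths are first order in A, so the instantaneous fraction to R is constant: dC_R/d(−C_A) = k₁/(k₁+k₂) = 0.04466.
C_R = 0.04466·(C_{A0}−C_A) = 0.04466×3.466 = 0.155 mol/L.
C_S = (C_{A0}−C_A)−C_R = 3.311 mol/L; S̃_{R/S} = 0.1548/3.311 = 0.0467.

0.0467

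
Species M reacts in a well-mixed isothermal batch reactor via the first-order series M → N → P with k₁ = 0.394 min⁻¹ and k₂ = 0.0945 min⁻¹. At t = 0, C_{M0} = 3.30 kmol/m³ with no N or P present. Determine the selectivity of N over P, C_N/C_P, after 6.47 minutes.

1.97

For first-order series with pure M initially, C_N(t) = k₁C_{M0}/(k₂−k₁)·(e^(−k₁t) − e^(−k₂t)).
e^(−k₁t) = e^(−0.394×6.47) = e^(−2.549) = 0.07815; e^(−k₂t) = e^(−0.6114) = 0.5426.
C_N = 0.394×3.30/(0.0945−0.394) × (0.07815−0.5426) = (-4.341)×(-0.4644) = 2.016 kmol/m³.
C_M = C_{M0}e^(−k₁t) = 0.2579 kmol/m³, so C_P = C_{M0}−C_M−C_N = 1.026 kmol/m³; C_N/C_P = 1.97.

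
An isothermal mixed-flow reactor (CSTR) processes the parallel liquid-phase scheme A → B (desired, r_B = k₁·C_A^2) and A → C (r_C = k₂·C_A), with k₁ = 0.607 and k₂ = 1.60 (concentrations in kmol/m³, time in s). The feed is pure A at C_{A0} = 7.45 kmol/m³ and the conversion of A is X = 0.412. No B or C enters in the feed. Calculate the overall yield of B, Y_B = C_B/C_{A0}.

Exit C_A = C_{A0}(1−X) = 7.45×0.588 = 4.381 kmol/m³.
In a CSTR the entire volume is at exit conditions, so r_B = 0.607×4.381^2 = 11.65 and r_C = 1.60×4.381 = 7.009.
Fraction of consumed A going to B: r_B/(r_B+r_C) = 0.6243.
C_B = 0.6243·C_{A0}·X = 0.6243×7.45×0.412 = 1.92 kmol/m³; Y_B = C_B/C_{A0} = 0.257.

0.257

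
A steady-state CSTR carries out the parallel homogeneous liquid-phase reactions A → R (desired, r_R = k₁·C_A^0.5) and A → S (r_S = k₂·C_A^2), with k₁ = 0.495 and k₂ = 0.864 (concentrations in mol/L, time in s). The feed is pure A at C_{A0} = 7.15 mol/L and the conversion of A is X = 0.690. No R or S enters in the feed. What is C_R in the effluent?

Exit C_A = C_{A0}(1−X) = 7.15×0.310 = 2.217 mol/L.
In a CSTR the entire volume is at exit conditions, so r_R = 0.495×2.217^0.5 = 0.7370 and r_S = 0.864×2.217^2 = 4.245.
Fraction of consumed A going to R: r_R/(r_R+r_S) = 0.1479.
C_R = 0.1479·C_{A0}·X = 0.1479×7.15×0.690 = 0.730 mol/L.

0.730 mol/L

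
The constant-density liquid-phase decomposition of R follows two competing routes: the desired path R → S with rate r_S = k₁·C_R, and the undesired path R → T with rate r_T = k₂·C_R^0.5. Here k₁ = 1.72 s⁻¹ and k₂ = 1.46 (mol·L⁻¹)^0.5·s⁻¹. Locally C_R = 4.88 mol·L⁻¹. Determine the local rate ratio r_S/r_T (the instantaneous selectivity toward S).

S_{S/T} = r_S/r_T = (k₁·C_R)/(k₂·C_R^0.5) = (k₁/k₂)·C_R^0.5.
= (1.72×4.880) / (1.46×4.880^0.5) = 8.394/3.225 = 2.60.
Since the desired path is higher order in R, keeping C_R high (PFR or concentrated feed) favours S.

2.60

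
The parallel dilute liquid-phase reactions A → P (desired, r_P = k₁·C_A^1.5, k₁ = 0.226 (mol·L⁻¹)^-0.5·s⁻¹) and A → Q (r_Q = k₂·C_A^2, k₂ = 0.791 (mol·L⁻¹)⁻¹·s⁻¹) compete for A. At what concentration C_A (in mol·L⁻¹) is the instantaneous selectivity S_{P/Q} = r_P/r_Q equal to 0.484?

0.348 mol·L⁻¹

S_{P/Q} = (k₁/k₂)·C_A^-0.5 ⇒ C_A = (S·k₂/k₁)^(-2).
= (0.484×0.791/0.226)^(-2) = (1.694)^(-2) = 0.348 mol·L⁻¹.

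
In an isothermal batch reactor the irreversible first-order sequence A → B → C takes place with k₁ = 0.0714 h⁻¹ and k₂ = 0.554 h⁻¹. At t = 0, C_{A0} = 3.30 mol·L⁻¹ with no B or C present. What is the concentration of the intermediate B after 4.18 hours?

0.314 mol·L⁻¹

The intermediate concentration in a first-order A→B→C sequence is C_B = k₁C_{A0}(e^(−k₁t) − e^(−k₂t))/(k₂−k₁).
e^(−k₁t) = e^(−0.0714×4.18) = e^(−0.2985) = 0.7420; e^(−k₂t) = e^(−2.316) = 0.09870.
C_B = 0.0714×3.30/(0.554−0.0714) × (0.7420−0.09870) = 0.4882×0.6433 = 0.3141 mol·L⁻¹.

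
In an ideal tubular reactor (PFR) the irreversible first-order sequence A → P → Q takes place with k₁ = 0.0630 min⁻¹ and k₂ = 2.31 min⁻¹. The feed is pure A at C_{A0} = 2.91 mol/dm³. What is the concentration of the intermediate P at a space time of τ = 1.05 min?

0.0692 mol/dm³

The intermediate concentration in a first-order A→B→C sequence is C_P = k₁C_{A0}(e^(−k₁τ) − e^(−k₂τ))/(k₂−k₁).
e^(−k₁τ) = e^(−0.0630×1.05) = e^(−0.06615) = 0.9360; e^(−k₂τ) = e^(−2.425) = 0.08843.
C_P = 0.0630×2.91/(2.31−0.0630) × (0.9360−0.08843) = 0.08159×0.8476 = 0.06915 mol/dm³.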